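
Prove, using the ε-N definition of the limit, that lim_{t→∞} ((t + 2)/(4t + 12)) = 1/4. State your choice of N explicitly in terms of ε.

N = (1/4)/ε

Suppose ε > 0. We seek N > 0 such that t > N implies |(t + 2)/(4t + 12) − (1/4)| < ε.
(t + 2)/(4t + 12) − (1/4) = (4(t + 2) − (4t + 12)) / (4(4t + 12)) = -4/(4(4t + 12)).
For t > 0 we have 4t + 12 > 4t, so |(t + 2)/(4t + 12) − (1/4)| = 4/(4(4t + 12)) < 4/(4·4t) = (1/4)/t.
Thus |(t + 2)/(4t + 12) − (1/4)| < ε whenever t > (1/4)/ε.
Take N = (1/4)/ε. If t > N then |(t + 2)/(4t + 12) − (1/4)| < (1/4)/t < ε.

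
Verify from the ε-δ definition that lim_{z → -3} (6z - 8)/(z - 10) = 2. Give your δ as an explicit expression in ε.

δ = min(13/2, (13/8)ε)

Suppose ε > 0. We want δ > 0 with 0 < |z + 3| < δ ⇒ |(6z - 8)/(z - 10) − 2| < ε.
Combining over a common denominator, (6z - 8)/(z - 10) − 2 = [(6z - 8)·(-13) − (-26)·(z - 10)] / [(-13)·(z - 10)] = -52(z + 3) / ((-13)(z - 10)).
So |(6z - 8)/(z - 10) − 2| = 52|z + 3| / (13·|z − 10|).
Restrict δ ≤ 13/2. Then |z + 3| < 13/2 gives |z − 10| = |(z + 3) + (-13)| ≥ 13 − 13/2 = 13/2.
Hence |(6z - 8)/(z - 10) − 2| < 52|z + 3|/(13·(13/2)) = (8/13)|z + 3|, which is < ε once |z + 3| < (13/8)ε.
Take δ = min(13/2, (13/8)ε). Then 0 < |z + 3| < δ forces both bounds, so |(6z - 8)/(z - 10) − 2| < ε.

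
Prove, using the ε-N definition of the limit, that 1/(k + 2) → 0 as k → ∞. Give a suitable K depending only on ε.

Let ε > 0 be given. For k ≥ 1, |1/(k + 2) − 0| = 1/(k + 2) ≤ 1/k.
We need 1/k < ε, i.e. k > 1/ε.
Take K = 1/ε. If k > K then |1/(k + 2)| ≤ 1/k < ε.

K = 1/ε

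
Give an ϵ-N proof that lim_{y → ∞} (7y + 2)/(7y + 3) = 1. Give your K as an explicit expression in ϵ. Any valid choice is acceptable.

Let ϵ > 0 be given. We seek K > 0 such that y > K implies |(7y + 2)/(7y + 3) − 1| < ϵ.
(7y + 2)/(7y + 3) − 1 = (7(7y + 2) − 7(7y + 3)) / (7(7y + 3)) = -7/(7(7y + 3)).
For y > 0 we have 7y + 3 > 7y, so |(7y + 2)/(7y + 3) − 1| = 7/(7(7y + 3)) < 7/(7·7y) = (1/7)/y.
Thus |(7y + 2)/(7y + 3) − 1| < ϵ whenever y > (1/7)/ϵ.
Take K = (1/7)/ϵ. If y > K then |(7y + 2)/(7y + 3) − 1| < (1/7)/y < ϵ.

K = (1/7)/ϵ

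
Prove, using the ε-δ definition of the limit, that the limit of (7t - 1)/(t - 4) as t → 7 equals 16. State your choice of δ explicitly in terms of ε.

Let ε > 0. We want δ > 0 with 0 < |t − 7| < δ ⇒ |(7t - 1)/(t - 4) − 16| < ε.
Combining over a common denominator, (7t - 1)/(t - 4) − 16 = [(7t - 1)·3 − 48·(t - 4)] / [3·(t - 4)] = -27(t − 7) / (3(t - 4)).
So |(7t - 1)/(t - 4) − 16| = 27|t − 7| / (3·|t − 4|).
Restrict δ ≤ 3/2. Then |t − 7| < 3/2 gives |t − 4| = |(t − 7) + 3| ≥ 3 − 3/2 = 3/2.
Hence |(7t - 1)/(t - 4) − 16| < 27|t − 7|/(3·(3/2)) = 6|t − 7|, which is < ε once |t − 7| < (1/6)ε.
Take δ = min(3/2, (1/6)ε). Then 0 < |t − 7| < δ forces both bounds, so |(7t - 1)/(t - 4) − 16| < ε.

δ = min(3/2, (1/6)ε)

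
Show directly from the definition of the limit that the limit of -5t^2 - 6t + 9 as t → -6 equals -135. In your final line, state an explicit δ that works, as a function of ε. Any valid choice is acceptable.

Let ε > 0. We want δ > 0 such that 0 < |t + 6| < δ implies |(-5t^2 - 6t + 9) + 135| < ε.
(-5t^2 - 6t + 9) + 135 = -5t^2 - 6t + 144 = (t + 6)(-5t + 24).
So |(-5t^2 - 6t + 9) + 135| = |t + 6|·|-5t + 24|.
Require δ ≤ 2. Then |t + 6| < 2 gives |t| < 8, and by the triangle inequality |-5t + 24| ≤ 5·8 + 24 = 64.
Hence |(-5t^2 - 6t + 9) + 135| ≤ 64|t + 6| < ε provided |t + 6| < ε/64.
Take δ = min(2, ε/64). Then 0 < |t + 6| < δ gives both |t + 6| < 2 and |t + 6| < ε/64, so |(-5t^2 - 6t + 9) + 135| < ε.

δ = min(2, ε/64)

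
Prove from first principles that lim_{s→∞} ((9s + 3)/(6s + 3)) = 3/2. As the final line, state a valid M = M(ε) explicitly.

Let ε > 0. We seek M > 0 such that s > M implies |(9s + 3)/(6s + 3) − (3/2)| < ε.
(9s + 3)/(6s + 3) − (3/2) = (6(9s + 3) − 9(6s + 3)) / (6(6s + 3)) = -9/(6(6s + 3)).
For s > 0 we have 6s + 3 > 6s, so |(9s + 3)/(6s + 3) − (3/2)| = 9/(6(6s + 3)) < 9/(6·6s) = (1/4)/s.
Thus |(9s + 3)/(6s + 3) − (3/2)| < ε whenever s > (1/4)/ε.
Take M = (1/4)/ε. If s > M then |(9s + 3)/(6s + 3) − (3/2)| < (1/4)/s < ε.

M = (1/4)/ε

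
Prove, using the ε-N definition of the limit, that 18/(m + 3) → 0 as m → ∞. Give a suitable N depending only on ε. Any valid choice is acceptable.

Suppose ε > 0. For m ≥ 1, |18/(m + 3) − 0| = 18/(m + 3) ≤ 18/m.
We need 18/m < ε, i.e. m > 18/ε.
Take N = 18/ε. If m > N then |18/(m + 3)| ≤ 18/m < ε.

N = 18/ε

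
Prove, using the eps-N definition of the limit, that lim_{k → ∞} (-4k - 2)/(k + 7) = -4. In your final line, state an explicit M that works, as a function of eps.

M = 26/eps

Suppose eps > 0. For k ≥ 1, |(-4k - 2)/(k + 7) + 4| = |26|/((k + 7)) = 26/((k + 7)).
Since k + 7 ≥ k for k ≥ 1, this is ≤ 26/(k) = 26/k.
So |(-4k - 2)/(k + 7) + 4| < eps whenever k > 26/eps.
Take M = 26/eps. If k > M then |(-4k - 2)/(k + 7) + 4| ≤ 26/k < eps.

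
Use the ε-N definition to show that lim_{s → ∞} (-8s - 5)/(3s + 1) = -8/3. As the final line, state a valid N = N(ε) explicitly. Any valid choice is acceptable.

Fix ε > 0. We seek N > 0 such that s > N implies |(-8s - 5)/(3s + 1) + 8/3| < ε.
(-8s - 5)/(3s + 1) + 8/3 = (3(-8s - 5) − (-8)(3s + 1)) / (3(3s + 1)) = -7/(3(3s + 1)).
For s > 0 we have 3s + 1 > 3s, so |(-8s - 5)/(3s + 1) + 8/3| = 7/(3(3s + 1)) < 7/(3·3s) = (7/9)/s.
Thus |(-8s - 5)/(3s + 1) + 8/3| < ε whenever s > (7/9)/ε.
Take N = (7/9)/ε. If s > N then |(-8s - 5)/(3s + 1) + 8/3| < (7/9)/s < ε.

N = (7/9)/ε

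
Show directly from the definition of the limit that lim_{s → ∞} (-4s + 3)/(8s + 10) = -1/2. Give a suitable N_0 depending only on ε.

N_0 = 1/ε

Let ε > 0. We seek N_0 > 0 such that s > N_0 implies |(-4s + 3)/(8s + 10) + 1/2| < ε.
(-4s + 3)/(8s + 10) + 1/2 = (8(-4s + 3) − (-4)(8s + 10)) / (8(8s + 10)) = 64/(8(8s + 10)).
For s > 0 we have 8s + 10 > 8s, so |(-4s + 3)/(8s + 10) + 1/2| = 64/(8(8s + 10)) < 64/(8·8s) = 1/s.
Thus |(-4s + 3)/(8s + 10) + 1/2| < ε whenever s > 1/ε.
Take N_0 = 1/ε. If s > N_0 then |(-4s + 3)/(8s + 10) + 1/2| < 1/s < ε.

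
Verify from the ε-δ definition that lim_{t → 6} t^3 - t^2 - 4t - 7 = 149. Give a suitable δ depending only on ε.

δ = min(1, ε/110)

Fix ε > 0. We want δ > 0 such that 0 < |t − 6| < δ implies |(t^3 - t^2 - 4t - 7) − 149| < ε.
(t^3 - t^2 - 4t - 7) − 149 = t^3 - t^2 - 4t - 156 = (t − 6)(t^2 + 5t + 26).
So |(t^3 - t^2 - 4t - 7) − 149| = |t − 6|·|t^2 + 5t + 26|.
Assume first that |t − 6| < 1, so |t| < 7. Then |t^2 + 5t + 26| ≤ 7^2 + 5·7 + 26 = 110.
Hence |(t^3 - t^2 - 4t - 7) − 149| ≤ 110|t − 6| < ε provided |t − 6| < ε/110.
Choosing δ = min(1, ε/110) ensures both conditions, hence |(t^3 - t^2 - 4t - 7) − 149| < ε.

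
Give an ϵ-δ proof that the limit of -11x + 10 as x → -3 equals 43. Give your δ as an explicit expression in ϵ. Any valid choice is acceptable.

Fix ϵ > 0. We need δ > 0 so that 0 < |x + 3| < δ implies |(-11x + 10) − 43| < ϵ.
Since (-11x + 10) − 43 = -11(x + 3), we have |(-11x + 10) − 43| = 11|x + 3|.
So 11|x + 3| < ϵ exactly when |x + 3| < ϵ/11.
Take δ = ϵ/11. If 0 < |x + 3| < δ then |(-11x + 10) − 43| = 11|x + 3| < 11·(ϵ/11) = ϵ.

δ = ϵ/11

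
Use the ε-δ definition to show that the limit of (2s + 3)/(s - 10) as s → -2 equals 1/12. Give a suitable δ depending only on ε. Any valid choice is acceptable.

δ = min(6, (72/23)ε)

Let ε > 0. We want δ > 0 with 0 < |s + 2| < δ ⇒ |(2s + 3)/(s - 10) − (1/12)| < ε.
Combining over a common denominator, (2s + 3)/(s - 10) − (1/12) = [(2s + 3)·(-12) − (-1)·(s - 10)] / [(-12)·(s - 10)] = -23(s + 2) / ((-12)(s - 10)).
So |(2s + 3)/(s - 10) − (1/12)| = 23|s + 2| / (12·|s − 10|).
Restrict δ ≤ 6. Then |s + 2| < 6 gives |s − 10| = |(s + 2) + (-12)| ≥ 12 − 6 = 6.
Hence |(2s + 3)/(s - 10) − (1/12)| < 23|s + 2|/(12·6) = (23/72)|s + 2|, which is < ε once |s + 2| < (72/23)ε.
Take δ = min(6, (72/23)ε). Then 0 < |s + 2| < δ forces both bounds, so |(2s + 3)/(s - 10) − (1/12)| < ε.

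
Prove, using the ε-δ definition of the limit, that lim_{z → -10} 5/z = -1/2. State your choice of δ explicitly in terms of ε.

Fix ε > 0. We seek δ > 0 such that 0 < |z + 10| < δ implies |5/z + 1/2| < ε.
|5/z + 1/2| = 5·|-10 − z|/(10·|z|) = 5|z + 10|/(10|z|).
Restrict δ ≤ 5. Then |z + 10| < 5 gives |z| > 5, so 10|z| > 50.
Then |5/z + 1/2| < 5|z + 10|/50, which is < ε when |z + 10| < 10ε.
Take δ = min(5, 10ε). Then 0 < |z + 10| < δ gives both |z + 10| < 5 and |z + 10| < 10ε, so |5/z + 1/2| < ε.

δ = min(5, 10ε)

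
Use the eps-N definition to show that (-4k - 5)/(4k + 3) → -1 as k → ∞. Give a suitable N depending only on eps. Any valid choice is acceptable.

N = (1/2)/eps

Let eps > 0 be given. For k ≥ 1, |(-4k - 5)/(4k + 3) + 1| = |-8|/(4(4k + 3)) = 8/(4(4k + 3)).
Since 4k + 3 ≥ 4k for k ≥ 1, this is ≤ 8/(4·4k) = (1/2)/k.
So |(-4k - 5)/(4k + 3) + 1| < eps whenever k > (1/2)/eps.
Take N = (1/2)/eps. If k > N then |(-4k - 5)/(4k + 3) + 1| ≤ (1/2)/k < eps.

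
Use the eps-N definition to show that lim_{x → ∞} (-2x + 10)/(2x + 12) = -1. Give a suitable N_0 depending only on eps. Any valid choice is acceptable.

Suppose eps > 0. We seek N_0 > 0 such that x > N_0 implies |(-2x + 10)/(2x + 12) + 1| < eps.
(-2x + 10)/(2x + 12) + 1 = (2(-2x + 10) − (-2)(2x + 12)) / (2(2x + 12)) = 44/(2(2x + 12)).
For x > 0 we have 2x + 12 > 2x, so |(-2x + 10)/(2x + 12) + 1| = 44/(2(2x + 12)) < 44/(2·2x) = 11/x.
Thus |(-2x + 10)/(2x + 12) + 1| < eps whenever x > 11/eps.
Take N_0 = 11/eps. If x > N_0 then |(-2x + 10)/(2x + 12) + 1| < 11/x < eps.

N_0 = 11/eps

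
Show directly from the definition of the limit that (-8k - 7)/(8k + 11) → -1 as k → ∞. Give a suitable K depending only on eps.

K = (1/2)/eps

Let eps > 0 be given. For k ≥ 1, |(-8k - 7)/(8k + 11) + 1| = |32|/(8(8k + 11)) = 32/(8(8k + 11)).
Since 8k + 11 ≥ 8k for k ≥ 1, this is ≤ 32/(8·8k) = (1/2)/k.
So |(-8k - 7)/(8k + 11) + 1| < eps whenever k > (1/2)/eps.
Take K = (1/2)/eps. If k > K then |(-8k - 7)/(8k + 11) + 1| ≤ (1/2)/k < eps.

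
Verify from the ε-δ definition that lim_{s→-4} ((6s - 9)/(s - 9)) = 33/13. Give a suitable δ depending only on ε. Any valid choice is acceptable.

Let ε > 0 be given. We want δ > 0 with 0 < |s + 4| < δ ⇒ |(6s - 9)/(s - 9) − (33/13)| < ε.
Combining over a common denominator, (6s - 9)/(s - 9) − (33/13) = [(6s - 9)·(-13) − (-33)·(s - 9)] / [(-13)·(s - 9)] = -45(s + 4) / ((-13)(s - 9)).
So |(6s - 9)/(s - 9) − (33/13)| = 45|s + 4| / (13·|s − 9|).
Restrict δ ≤ 13/2. Then |s + 4| < 13/2 gives |s − 9| = |(s + 4) + (-13)| ≥ 13 − 13/2 = 13/2.
Hence |(6s - 9)/(s - 9) − (33/13)| < 45|s + 4|/(13·(13/2)) = (90/169)|s + 4|, which is < ε once |s + 4| < (169/90)ε.
Take δ = min(13/2, (169/90)ε). Then 0 < |s + 4| < δ forces both bounds, so |(6s - 9)/(s - 9) − (33/13)| < ε.

δ = min(13/2, (169/90)ε)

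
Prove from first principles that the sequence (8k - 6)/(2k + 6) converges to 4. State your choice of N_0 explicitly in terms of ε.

N_0 = 15/ε

Suppose ε > 0. For k ≥ 1, |(8k - 6)/(2k + 6) − 4| = |-60|/(2(2k + 6)) = 60/(2(2k + 6)).
Since 2k + 6 ≥ 2k for k ≥ 1, this is ≤ 60/(2·2k) = 15/k.
So |(8k - 6)/(2k + 6) − 4| < ε whenever k > 15/ε.
Take N_0 = 15/ε. If k > N_0 then |(8k - 6)/(2k + 6) − 4| ≤ 15/k < ε.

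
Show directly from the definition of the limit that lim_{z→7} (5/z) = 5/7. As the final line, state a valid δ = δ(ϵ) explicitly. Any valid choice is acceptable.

δ = min(7/2, (49/10)ϵ)

Suppose ϵ > 0. We seek δ > 0 such that 0 < |z − 7| < δ implies |5/z − (5/7)| < ϵ.
|5/z − (5/7)| = 5·|7 − z|/(7·|z|) = 5|z − 7|/(7|z|).
Restrict δ ≤ 7/2. Then |z − 7| < 7/2 gives |z| > 7/2, so 7|z| > 49/2.
Then |5/z − (5/7)| < 5|z − 7|/(49/2), which is < ϵ when |z − 7| < (49/10)ϵ.
Take δ = min(7/2, (49/10)ϵ). Then 0 < |z − 7| < δ gives both |z − 7| < 7/2 and |z − 7| < (49/10)ϵ, so |5/z − (5/7)| < ϵ.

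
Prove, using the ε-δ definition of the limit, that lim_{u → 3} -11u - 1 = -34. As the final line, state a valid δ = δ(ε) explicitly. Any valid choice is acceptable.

δ = ε/11

Let ε > 0 be given. We need δ > 0 so that 0 < |u − 3| < δ implies |(-11u - 1) + 34| < ε.
Since (-11u - 1) + 34 = -11(u − 3), we have |(-11u - 1) + 34| = 11|u − 3|.
Thus it suffices that |u − 3| < ε/11.
Take δ = ε/11. If 0 < |u − 3| < δ then |(-11u - 1) + 34| = 11|u − 3| < 11·(ε/11) = ε.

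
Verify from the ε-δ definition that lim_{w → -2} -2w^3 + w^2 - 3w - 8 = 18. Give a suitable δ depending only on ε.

δ = min(1, ε/46)

Let ε > 0 be given. We want δ > 0 such that 0 < |w + 2| < δ implies |(-2w^3 + w^2 - 3w - 8) − 18| < ε.
(-2w^3 + w^2 - 3w - 8) − 18 = -2w^3 + w^2 - 3w - 26 = (w + 2)(-2w^2 + 5w - 13).
So |(-2w^3 + w^2 - 3w - 8) − 18| = |w + 2|·|-2w^2 + 5w - 13|.
Assume first that |w + 2| < 1, so |w| < 3. Then |-2w^2 + 5w - 13| ≤ 2·3^2 + 5·3 + 13 = 46.
Hence |(-2w^3 + w^2 - 3w - 8) − 18| ≤ 46|w + 2| < ε provided |w + 2| < ε/46.
Choosing δ = min(1, ε/46) ensures both conditions, hence |(-2w^3 + w^2 - 3w - 8) − 18| < ε.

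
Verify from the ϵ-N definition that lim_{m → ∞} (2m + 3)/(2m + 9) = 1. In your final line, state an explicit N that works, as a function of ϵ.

Let ϵ > 0. For m ≥ 1, |(2m + 3)/(2m + 9) − 1| = |-12|/(2(2m + 9)) = 12/(2(2m + 9)).
Since 2m + 9 ≥ 2m for m ≥ 1, this is ≤ 12/(2·2m) = 3/m.
So |(2m + 3)/(2m + 9) − 1| < ϵ whenever m > 3/ϵ.
Take N = 3/ϵ. If m > N then |(2m + 3)/(2m + 9) − 1| ≤ 3/m < ϵ.

N = 3/ϵ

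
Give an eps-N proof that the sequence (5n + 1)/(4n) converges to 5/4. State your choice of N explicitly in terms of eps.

N = (1/4)/eps

Let eps > 0. For n ≥ 1, |(5n + 1)/(4n) − (5/4)| = |4|/(4(4n)) = 4/(4(4n)).
Since 4n ≥ 4n for n ≥ 1, this is ≤ 4/(4·4n) = (1/4)/n.
So |(5n + 1)/(4n) − (5/4)| < eps whenever n > (1/4)/eps.
Take N = (1/4)/eps. If n > N then |(5n + 1)/(4n) − (5/4)| ≤ (1/4)/n < eps.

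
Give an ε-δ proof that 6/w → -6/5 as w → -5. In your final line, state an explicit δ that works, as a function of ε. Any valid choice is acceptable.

Let ε > 0. We seek δ > 0 such that 0 < |w + 5| < δ implies |6/w + 6/5| < ε.
|6/w + 6/5| = 6·|-5 − w|/(5·|w|) = 6|w + 5|/(5|w|).
Require δ ≤ 5/2 so that |w| > 5 − 5/2 = 5/2, hence 5|w| > 25/2.
Then |6/w + 6/5| < 6|w + 5|/(25/2), which is < ε when |w + 5| < (25/12)ε.
Take δ = min(5/2, (25/12)ε). Then 0 < |w + 5| < δ gives both |w + 5| < 5/2 and |w + 5| < (25/12)ε, so |6/w + 6/5| < ε.

δ = min(5/2, (25/12)ε)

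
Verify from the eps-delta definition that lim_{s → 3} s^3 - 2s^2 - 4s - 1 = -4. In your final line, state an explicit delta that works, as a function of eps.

delta = min(2, eps/31)

Let eps > 0 be given. We want delta > 0 such that 0 < |s − 3| < delta implies |(s^3 - 2s^2 - 4s - 1) + 4| < eps.
(s^3 - 2s^2 - 4s - 1) + 4 = s^3 - 2s^2 - 4s + 3 = (s − 3)(s^2 + s - 1).
So |(s^3 - 2s^2 - 4s - 1) + 4| = |s − 3|·|s^2 + s - 1|.
Require delta ≤ 2. Then |s − 3| < 2 gives |s| < 5, and by the triangle inequality |s^2 + s - 1| ≤ 5^2 + 5 + 1 = 31.
Hence |(s^3 - 2s^2 - 4s - 1) + 4| ≤ 31|s − 3| < eps provided |s − 3| < eps/31.
Take delta = min(2, eps/31). Then 0 < |s − 3| < delta gives both |s − 3| < 2 and |s − 3| < eps/31, so |(s^3 - 2s^2 - 4s - 1) + 4| < eps.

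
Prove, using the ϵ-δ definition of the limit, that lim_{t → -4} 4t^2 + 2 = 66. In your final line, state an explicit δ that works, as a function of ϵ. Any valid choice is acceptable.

Fix ϵ > 0. We want δ > 0 such that 0 < |t + 4| < δ implies |(4t^2 + 2) − 66| < ϵ.
(4t^2 + 2) − 66 = 4t^2 - 64 = (t + 4)(4t - 16).
So |(4t^2 + 2) − 66| = |t + 4|·|4t - 16|.
Assume first that |t + 4| < 1, so |t| < 5. Then |4t - 16| ≤ 4·5 + 16 = 36.
Hence |(4t^2 + 2) − 66| ≤ 36|t + 4| < ϵ provided |t + 4| < ϵ/36.
Take δ = min(1, ϵ/36). Then 0 < |t + 4| < δ gives both |t + 4| < 1 and |t + 4| < ϵ/36, so |(4t^2 + 2) − 66| < ϵ.

δ = min(1, ϵ/36)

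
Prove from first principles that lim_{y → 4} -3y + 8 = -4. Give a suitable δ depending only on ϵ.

Suppose ϵ > 0. We need δ > 0 so that 0 < |y − 4| < δ implies |(-3y + 8) + 4| < ϵ.
Since (-3y + 8) + 4 = -3(y − 4), we have |(-3y + 8) + 4| = 3|y − 4|.
Thus it suffices that |y − 4| < ϵ/3.
Choosing δ = ϵ/3 gives |(-3y + 8) + 4| = 3|y − 4| < ϵ whenever |y − 4| < δ.

δ = ϵ/3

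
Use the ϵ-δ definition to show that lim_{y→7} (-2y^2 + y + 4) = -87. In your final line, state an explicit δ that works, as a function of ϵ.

δ = min(2, ϵ/31)

Let ϵ > 0. We want δ > 0 such that 0 < |y − 7| < δ implies |(-2y^2 + y + 4) + 87| < ϵ.
(-2y^2 + y + 4) + 87 = -2y^2 + y + 91 = (y − 7)(-2y - 13).
So |(-2y^2 + y + 4) + 87| = |y − 7|·|-2y - 13|.
Assume first that |y − 7| < 2, so |y| < 9. Then |-2y - 13| ≤ 2·9 + 13 = 31.
Hence |(-2y^2 + y + 4) + 87| ≤ 31|y − 7| < ϵ provided |y − 7| < ϵ/31.
Take δ = min(2, ϵ/31). Then 0 < |y − 7| < δ gives both |y − 7| < 2 and |y − 7| < ϵ/31, so |(-2y^2 + y + 4) + 87| < ϵ.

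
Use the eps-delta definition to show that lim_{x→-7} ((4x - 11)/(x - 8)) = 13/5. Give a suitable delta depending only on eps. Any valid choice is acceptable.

delta = min(15/2, (75/14)eps)

Let eps > 0 be given. We want delta > 0 with 0 < |x + 7| < delta ⇒ |(4x - 11)/(x - 8) − (13/5)| < eps.
Combining over a common denominator, (4x - 11)/(x - 8) − (13/5) = [(4x - 11)·(-15) − (-39)·(x - 8)] / [(-15)·(x - 8)] = -21(x + 7) / ((-15)(x - 8)).
So |(4x - 11)/(x - 8) − (13/5)| = 21|x + 7| / (15·|x − 8|).
Restrict delta ≤ 15/2. Then |x + 7| < 15/2 gives |x − 8| = |(x + 7) + (-15)| ≥ 15 − 15/2 = 15/2.
Hence |(4x - 11)/(x - 8) − (13/5)| < 21|x + 7|/(15·(15/2)) = (14/75)|x + 7|, which is < eps once |x + 7| < (75/14)eps.
Take delta = min(15/2, (75/14)eps). Then 0 < |x + 7| < delta forces both bounds, so |(4x - 11)/(x - 8) − (13/5)| < eps.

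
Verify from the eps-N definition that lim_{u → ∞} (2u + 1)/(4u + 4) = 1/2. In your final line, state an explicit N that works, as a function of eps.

N = (1/4)/eps

Fix eps > 0. We seek N > 0 such that u > N implies |(2u + 1)/(4u + 4) − (1/2)| < eps.
(2u + 1)/(4u + 4) − (1/2) = (4(2u + 1) − 2(4u + 4)) / (4(4u + 4)) = -4/(4(4u + 4)).
For u > 0 we have 4u + 4 > 4u, so |(2u + 1)/(4u + 4) − (1/2)| = 4/(4(4u + 4)) < 4/(4·4u) = (1/4)/u.
Thus |(2u + 1)/(4u + 4) − (1/2)| < eps whenever u > (1/4)/eps.
Take N = (1/4)/eps. If u > N then |(2u + 1)/(4u + 4) − (1/2)| < (1/4)/u < eps.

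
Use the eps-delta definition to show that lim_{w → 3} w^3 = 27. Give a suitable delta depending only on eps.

delta = min(1, eps/37)

Fix eps > 0. We seek delta > 0 with 0 < |w − 3| < delta ⇒ |w^3 − 27| < eps.
Factor: w^3 − 27 = (w − 3)(w^2 + 3w + 9), so |w^3 − 27| = |w − 3|·|w^2 + 3w + 9|.
Restrict delta ≤ 1. Then |w − 3| < 1 gives |w| < 4, so by the triangle inequality |w^2 + 3w + 9| ≤ 4^2 + 3·4 + 9 = 37.
Hence |w^3 − 27| ≤ 37|w − 3|, which is < eps once |w − 3| < eps/37.
Take delta = min(1, eps/37). If 0 < |w − 3| < delta then both bounds hold and |w^3 − 27| ≤ 37|w − 3| < 37·(eps/37) = eps.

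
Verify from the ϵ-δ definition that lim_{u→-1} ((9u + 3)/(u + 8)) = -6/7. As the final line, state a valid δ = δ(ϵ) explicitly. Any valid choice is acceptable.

δ = min(7/2, (49/138)ϵ)

Let ϵ > 0. We want δ > 0 with 0 < |u + 1| < δ ⇒ |(9u + 3)/(u + 8) + 6/7| < ϵ.
Combining over a common denominator, (9u + 3)/(u + 8) + 6/7 = [(9u + 3)·7 − (-6)·(u + 8)] / [7·(u + 8)] = 69(u + 1) / (7(u + 8)).
So |(9u + 3)/(u + 8) + 6/7| = 69|u + 1| / (7·|u + 8|).
Restrict δ ≤ 7/2. Then |u + 1| < 7/2 gives |u + 8| = |(u + 1) + 7| ≥ 7 − 7/2 = 7/2.
Hence |(9u + 3)/(u + 8) + 6/7| < 69|u + 1|/(7·(7/2)) = (138/49)|u + 1|, which is < ϵ once |u + 1| < (49/138)ϵ.
Take δ = min(7/2, (49/138)ϵ). Then 0 < |u + 1| < δ forces both bounds, so |(9u + 3)/(u + 8) + 6/7| < ϵ.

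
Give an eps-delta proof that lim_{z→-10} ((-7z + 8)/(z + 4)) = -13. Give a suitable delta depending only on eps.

Fix eps > 0. We want delta > 0 with 0 < |z + 10| < delta ⇒ |(-7z + 8)/(z + 4) + 13| < eps.
Combining over a common denominator, (-7z + 8)/(z + 4) + 13 = [(-7z + 8)·(-6) − 78·(z + 4)] / [(-6)·(z + 4)] = -36(z + 10) / ((-6)(z + 4)).
So |(-7z + 8)/(z + 4) + 13| = 36|z + 10| / (6·|z + 4|).
Require delta ≤ 3, so |z + 4| ≥ |-6| − |z + 10| > 6 − 3 = 3.
Hence |(-7z + 8)/(z + 4) + 13| < 36|z + 10|/(6·3) = 2|z + 10|, which is < eps once |z + 10| < (1/2)eps.
Take delta = min(3, (1/2)eps). Then 0 < |z + 10| < delta forces both bounds, so |(-7z + 8)/(z + 4) + 13| < eps.

delta = min(3, (1/2)eps)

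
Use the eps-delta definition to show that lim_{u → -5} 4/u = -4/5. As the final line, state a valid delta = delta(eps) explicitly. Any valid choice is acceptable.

Let eps > 0 be given. We seek delta > 0 such that 0 < |u + 5| < delta implies |4/u + 4/5| < eps.
|4/u + 4/5| = 4·|-5 − u|/(5·|u|) = 4|u + 5|/(5|u|).
Require delta ≤ 5/2 so that |u| > 5 − 5/2 = 5/2, hence 5|u| > 25/2.
Then |4/u + 4/5| < 4|u + 5|/(25/2), which is < eps when |u + 5| < (25/8)eps.
Take delta = min(5/2, (25/8)eps). Then 0 < |u + 5| < delta gives both |u + 5| < 5/2 and |u + 5| < (25/8)eps, so |4/u + 4/5| < eps.

delta = min(5/2, (25/8)eps)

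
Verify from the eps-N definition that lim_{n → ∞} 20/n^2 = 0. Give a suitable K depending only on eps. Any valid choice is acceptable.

K = (20/eps)^{1/2}

Fix eps > 0. For n ≥ 1, |20/n^2 − 0| = 20/n^2.
20/n^2 < eps ⇔ n^2 > 20/eps ⇔ n > (20/eps)^{1/2}.
Take K = (20/eps)^{1/2}. Then n > K implies 20/n^2 < eps.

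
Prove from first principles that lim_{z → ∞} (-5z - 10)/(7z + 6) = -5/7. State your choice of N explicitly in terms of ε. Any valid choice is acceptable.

Fix ε > 0. We seek N > 0 such that z > N implies |(-5z - 10)/(7z + 6) + 5/7| < ε.
(-5z - 10)/(7z + 6) + 5/7 = (7(-5z - 10) − (-5)(7z + 6)) / (7(7z + 6)) = -40/(7(7z + 6)).
For z > 0 we have 7z + 6 > 7z, so |(-5z - 10)/(7z + 6) + 5/7| = 40/(7(7z + 6)) < 40/(7·7z) = (40/49)/z.
Thus |(-5z - 10)/(7z + 6) + 5/7| < ε whenever z > (40/49)/ε.
Take N = (40/49)/ε. If z > N then |(-5z - 10)/(7z + 6) + 5/7| < (40/49)/z < ε.

N = (40/49)/ε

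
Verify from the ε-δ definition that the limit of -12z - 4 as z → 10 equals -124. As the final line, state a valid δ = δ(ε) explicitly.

Fix ε > 0. We need δ > 0 so that 0 < |z − 10| < δ implies |(-12z - 4) + 124| < ε.
|(-12z - 4) + 124| = |-12z + 120| = 12|z − 10|.
So 12|z − 10| < ε exactly when |z − 10| < ε/12.
Take δ = ε/12. If 0 < |z − 10| < δ then |(-12z - 4) + 124| = 12|z − 10| < 12·(ε/12) = ε.

δ = ε/12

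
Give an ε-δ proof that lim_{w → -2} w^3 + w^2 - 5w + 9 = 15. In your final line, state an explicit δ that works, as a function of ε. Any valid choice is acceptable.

Fix ε > 0. We want δ > 0 such that 0 < |w + 2| < δ implies |(w^3 + w^2 - 5w + 9) − 15| < ε.
(w^3 + w^2 - 5w + 9) − 15 = w^3 + w^2 - 5w - 6 = (w + 2)(w^2 - w - 3).
So |(w^3 + w^2 - 5w + 9) − 15| = |w + 2|·|w^2 - w - 3|.
Require δ ≤ 1. Then |w + 2| < 1 gives |w| < 3, and by the triangle inequality |w^2 - w - 3| ≤ 3^2 + 3 + 3 = 15.
Hence |(w^3 + w^2 - 5w + 9) − 15| ≤ 15|w + 2| < ε provided |w + 2| < ε/15.
Take δ = min(1, ε/15). Then 0 < |w + 2| < δ gives both |w + 2| < 1 and |w + 2| < ε/15, so |(w^3 + w^2 - 5w + 9) − 15| < ε.

δ = min(1, ε/15)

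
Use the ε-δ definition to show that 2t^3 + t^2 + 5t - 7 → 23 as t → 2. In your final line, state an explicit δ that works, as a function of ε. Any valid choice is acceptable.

δ = min(1, ε/48)

Let ε > 0 be given. We want δ > 0 such that 0 < |t − 2| < δ implies |(2t^3 + t^2 + 5t - 7) − 23| < ε.
(2t^3 + t^2 + 5t - 7) − 23 = 2t^3 + t^2 + 5t - 30 = (t − 2)(2t^2 + 5t + 15).
So |(2t^3 + t^2 + 5t - 7) − 23| = |t − 2|·|2t^2 + 5t + 15|.
Require δ ≤ 1. Then |t − 2| < 1 gives |t| < 3, and by the triangle inequality |2t^2 + 5t + 15| ≤ 2·3^2 + 5·3 + 15 = 48.
Hence |(2t^3 + t^2 + 5t - 7) − 23| ≤ 48|t − 2| < ε provided |t − 2| < ε/48.
Choosing δ = min(1, ε/48) ensures both conditions, hence |(2t^3 + t^2 + 5t - 7) − 23| < ε.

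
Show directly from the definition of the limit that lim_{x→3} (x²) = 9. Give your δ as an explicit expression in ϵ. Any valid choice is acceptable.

Fix ϵ > 0. We seek δ > 0 with 0 < |x − 3| < δ ⇒ |x² − 9| < ϵ.
Factor: x² − 9 = (x − 3)(x + 3), so |x² − 9| = |x − 3|·|x + 3|.
Impose δ ≤ 1 so that |x| < 4; then |x + 3| ≤ 7.
Hence |x² − 9| ≤ 7|x − 3|, which is < ϵ once |x − 3| < ϵ/7.
Take δ = min(1, ϵ/7). If 0 < |x − 3| < δ then both bounds hold and |x² − 9| ≤ 7|x − 3| < 7·(ϵ/7) = ϵ.

δ = min(1, ϵ/7)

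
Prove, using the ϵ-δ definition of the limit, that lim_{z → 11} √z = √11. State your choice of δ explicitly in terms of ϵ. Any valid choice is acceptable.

Let ϵ > 0 be given. We want δ > 0 such that 0 < |z − 11| < δ implies |√z − √11| < ϵ.
Multiplying by the conjugate, |√z − √11| = |z − 11|/(√z + √11).
Restrict δ ≤ 11 so that |z − 11| < 11 forces z > 0, and then √z + √11 > √11.
Hence |√z − √11| < |z − 11|/√11, which is < ϵ once |z − 11| < √11·ϵ.
Take δ = min(11, √11·ϵ). If 0 < |z − 11| < δ then z > 0 and |√z − √11| < |z − 11|/√11 < ϵ.

δ = min(11, √11·ϵ)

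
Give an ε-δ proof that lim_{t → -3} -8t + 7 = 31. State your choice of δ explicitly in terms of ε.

Let ε > 0. We need δ > 0 so that 0 < |t + 3| < δ implies |(-8t + 7) − 31| < ε.
|(-8t + 7) − 31| = |-8t - 24| = 8|t + 3|.
So 8|t + 3| < ε exactly when |t + 3| < ε/8.
Choosing δ = ε/8 gives |(-8t + 7) − 31| = 8|t + 3| < ε whenever |t + 3| < δ.

δ = ε/8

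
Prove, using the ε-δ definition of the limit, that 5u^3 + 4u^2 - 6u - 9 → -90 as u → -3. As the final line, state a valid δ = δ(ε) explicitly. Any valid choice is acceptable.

δ = min(1, ε/151)

Suppose ε > 0. We want δ > 0 such that 0 < |u + 3| < δ implies |(5u^3 + 4u^2 - 6u - 9) + 90| < ε.
(5u^3 + 4u^2 - 6u - 9) + 90 = 5u^3 + 4u^2 - 6u + 81 = (u + 3)(5u^2 - 11u + 27).
So |(5u^3 + 4u^2 - 6u - 9) + 90| = |u + 3|·|5u^2 - 11u + 27|.
Require δ ≤ 1. Then |u + 3| < 1 gives |u| < 4, and by the triangle inequality |5u^2 - 11u + 27| ≤ 5·4^2 + 11·4 + 27 = 151.
Hence |(5u^3 + 4u^2 - 6u - 9) + 90| ≤ 151|u + 3| < ε provided |u + 3| < ε/151.
Choosing δ = min(1, ε/151) ensures both conditions, hence |(5u^3 + 4u^2 - 6u - 9) + 90| < ε.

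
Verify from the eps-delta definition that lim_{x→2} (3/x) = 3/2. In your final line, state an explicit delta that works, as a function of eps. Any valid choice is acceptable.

Let eps > 0. We seek delta > 0 such that 0 < |x − 2| < delta implies |3/x − (3/2)| < eps.
|3/x − (3/2)| = 3·|2 − x|/(2·|x|) = 3|x − 2|/(2|x|).
Require delta ≤ 1 so that |x| > 2 − 1 = 1, hence 2|x| > 2.
Then |3/x − (3/2)| < 3|x − 2|/2, which is < eps when |x − 2| < (2/3)eps.
Take delta = min(1, (2/3)eps). Then 0 < |x − 2| < delta gives both |x − 2| < 1 and |x − 2| < (2/3)eps, so |3/x − (3/2)| < eps.

delta = min(1, (2/3)eps)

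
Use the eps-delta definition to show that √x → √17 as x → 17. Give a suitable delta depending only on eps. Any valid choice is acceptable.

delta = min(17, √17·eps)

Suppose eps > 0. We want delta > 0 such that 0 < |x − 17| < delta implies |√x − √17| < eps.
Multiplying by the conjugate, |√x − √17| = |x − 17|/(√x + √17).
Restrict delta ≤ 17 so that |x − 17| < 17 forces x > 0, and then √x + √17 > √17.
Hence |√x − √17| < |x − 17|/√17, which is < eps once |x − 17| < √17·eps.
Take delta = min(17, √17·eps). If 0 < |x − 17| < delta then x > 0 and |√x − √17| < |x − 17|/√17 < eps.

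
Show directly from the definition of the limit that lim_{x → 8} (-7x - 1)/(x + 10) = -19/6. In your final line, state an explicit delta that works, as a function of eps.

Fix eps > 0. We want delta > 0 with 0 < |x − 8| < delta ⇒ |(-7x - 1)/(x + 10) + 19/6| < eps.
Combining over a common denominator, (-7x - 1)/(x + 10) + 19/6 = [(-7x - 1)·18 − (-57)·(x + 10)] / [18·(x + 10)] = -69(x − 8) / (18(x + 10)).
So |(-7x - 1)/(x + 10) + 19/6| = 69|x − 8| / (18·|x + 10|).
Restrict delta ≤ 9. Then |x − 8| < 9 gives |x + 10| = |(x − 8) + 18| ≥ 18 − 9 = 9.
Hence |(-7x - 1)/(x + 10) + 19/6| < 69|x − 8|/(18·9) = (23/54)|x − 8|, which is < eps once |x − 8| < (54/23)eps.
Take delta = min(9, (54/23)eps). Then 0 < |x − 8| < delta forces both bounds, so |(-7x - 1)/(x + 10) + 19/6| < eps.

delta = min(9, (54/23)eps)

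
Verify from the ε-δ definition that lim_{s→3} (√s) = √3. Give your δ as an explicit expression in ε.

δ = min(3, √3·ε)

Suppose ε > 0. We want δ > 0 such that 0 < |s − 3| < δ implies |√s − √3| < ε.
Rationalise: √s − √3 = (s − 3)/(√s + √3), so |√s − √3| = |s − 3|/(√s + √3).
Restrict δ ≤ 3 so that |s − 3| < 3 forces s > 0, and then √s + √3 > √3.
Hence |√s − √3| < |s − 3|/√3, which is < ε once |s − 3| < √3·ε.
Take δ = min(3, √3·ε). If 0 < |s − 3| < δ then s > 0 and |√s − √3| < |s − 3|/√3 < ε.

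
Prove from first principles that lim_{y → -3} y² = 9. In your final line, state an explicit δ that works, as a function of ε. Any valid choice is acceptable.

Let ε > 0. We seek δ > 0 with 0 < |y + 3| < δ ⇒ |y² − 9| < ε.
Factor: y² − 9 = (y + 3)(y - 3), so |y² − 9| = |y + 3|·|y - 3|.
Impose δ ≤ 1 so that |y| < 4; then |y - 3| ≤ 7.
Hence |y² − 9| ≤ 7|y + 3|, which is < ε once |y + 3| < ε/7.
Take δ = min(1, ε/7). If 0 < |y + 3| < δ then both bounds hold and |y² − 9| ≤ 7|y + 3| < 7·(ε/7) = ε.

δ = min(1, ε/7)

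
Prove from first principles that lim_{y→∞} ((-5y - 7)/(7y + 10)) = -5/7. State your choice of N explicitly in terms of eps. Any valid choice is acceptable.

Let eps > 0. We seek N > 0 such that y > N implies |(-5y - 7)/(7y + 10) + 5/7| < eps.
(-5y - 7)/(7y + 10) + 5/7 = (7(-5y - 7) − (-5)(7y + 10)) / (7(7y + 10)) = 1/(7(7y + 10)).
For y > 0 we have 7y + 10 > 7y, so |(-5y - 7)/(7y + 10) + 5/7| = 1/(7(7y + 10)) < 1/(7·7y) = (1/49)/y.
Thus |(-5y - 7)/(7y + 10) + 5/7| < eps whenever y > (1/49)/eps.
Take N = (1/49)/eps. If y > N then |(-5y - 7)/(7y + 10) + 5/7| < (1/49)/y < eps.

N = (1/49)/eps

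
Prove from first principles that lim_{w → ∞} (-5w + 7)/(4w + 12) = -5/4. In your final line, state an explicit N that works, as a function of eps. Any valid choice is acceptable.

N = (11/2)/eps

Let eps > 0. We seek N > 0 such that w > N implies |(-5w + 7)/(4w + 12) + 5/4| < eps.
(-5w + 7)/(4w + 12) + 5/4 = (4(-5w + 7) − (-5)(4w + 12)) / (4(4w + 12)) = 88/(4(4w + 12)).
For w > 0 we have 4w + 12 > 4w, so |(-5w + 7)/(4w + 12) + 5/4| = 88/(4(4w + 12)) < 88/(4·4w) = (11/2)/w.
Thus |(-5w + 7)/(4w + 12) + 5/4| < eps whenever w > (11/2)/eps.
Take N = (11/2)/eps. If w > N then |(-5w + 7)/(4w + 12) + 5/4| < (11/2)/w < eps.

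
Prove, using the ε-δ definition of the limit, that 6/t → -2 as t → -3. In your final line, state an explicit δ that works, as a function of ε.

Fix ε > 0. We seek δ > 0 such that 0 < |t + 3| < δ implies |6/t + 2| < ε.
|6/t + 2| = 6·|-3 − t|/(3·|t|) = 6|t + 3|/(3|t|).
Restrict δ ≤ 3/2. Then |t + 3| < 3/2 gives |t| > 3/2, so 3|t| > 9/2.
Then |6/t + 2| < 6|t + 3|/(9/2), which is < ε when |t + 3| < (3/4)ε.
Take δ = min(3/2, (3/4)ε). Then 0 < |t + 3| < δ gives both |t + 3| < 3/2 and |t + 3| < (3/4)ε, so |6/t + 2| < ε.

δ = min(3/2, (3/4)ε)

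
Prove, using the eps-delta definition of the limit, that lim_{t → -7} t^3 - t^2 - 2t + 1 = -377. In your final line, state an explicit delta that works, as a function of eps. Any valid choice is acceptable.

delta = min(1, eps/182)

Let eps > 0 be given. We want delta > 0 such that 0 < |t + 7| < delta implies |(t^3 - t^2 - 2t + 1) + 377| < eps.
(t^3 - t^2 - 2t + 1) + 377 = t^3 - t^2 - 2t + 378 = (t + 7)(t^2 - 8t + 54).
So |(t^3 - t^2 - 2t + 1) + 377| = |t + 7|·|t^2 - 8t + 54|.
Require delta ≤ 1. Then |t + 7| < 1 gives |t| < 8, and by the triangle inequality |t^2 - 8t + 54| ≤ 8^2 + 8·8 + 54 = 182.
Hence |(t^3 - t^2 - 2t + 1) + 377| ≤ 182|t + 7| < eps provided |t + 7| < eps/182.
Take delta = min(1, eps/182). Then 0 < |t + 7| < delta gives both |t + 7| < 1 and |t + 7| < eps/182, so |(t^3 - t^2 - 2t + 1) + 377| < eps.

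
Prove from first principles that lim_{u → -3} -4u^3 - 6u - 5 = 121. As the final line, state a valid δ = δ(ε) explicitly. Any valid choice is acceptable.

δ = min(1, ε/154)

Fix ε > 0. We want δ > 0 such that 0 < |u + 3| < δ implies |(-4u^3 - 6u - 5) − 121| < ε.
(-4u^3 - 6u - 5) − 121 = -4u^3 - 6u - 126 = (u + 3)(-4u^2 + 12u - 42).
So |(-4u^3 - 6u - 5) − 121| = |u + 3|·|-4u^2 + 12u - 42|.
Assume first that |u + 3| < 1, so |u| < 4. Then |-4u^2 + 12u - 42| ≤ 4·4^2 + 12·4 + 42 = 154.
Hence |(-4u^3 - 6u - 5) − 121| ≤ 154|u + 3| < ε provided |u + 3| < ε/154.
Choosing δ = min(1, ε/154) ensures both conditions, hence |(-4u^3 - 6u - 5) − 121| < ε.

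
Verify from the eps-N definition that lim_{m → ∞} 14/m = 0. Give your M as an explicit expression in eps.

M = 14/eps

Fix eps > 0. For m ≥ 1, |14/m − 0| = 14/(m) ≤ 14/m.
We need 14/m < eps, i.e. m > 14/eps.
Take M = 14/eps. If m > M then |14/m| ≤ 14/m < eps.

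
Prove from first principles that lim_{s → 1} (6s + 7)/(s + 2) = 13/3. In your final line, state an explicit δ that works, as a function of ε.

Suppose ε > 0. We want δ > 0 with 0 < |s − 1| < δ ⇒ |(6s + 7)/(s + 2) − (13/3)| < ε.
Combining over a common denominator, (6s + 7)/(s + 2) − (13/3) = [(6s + 7)·3 − 13·(s + 2)] / [3·(s + 2)] = 5(s − 1) / (3(s + 2)).
So |(6s + 7)/(s + 2) − (13/3)| = 5|s − 1| / (3·|s + 2|).
Restrict δ ≤ 3/2. Then |s − 1| < 3/2 gives |s + 2| = |(s − 1) + 3| ≥ 3 − 3/2 = 3/2.
Hence |(6s + 7)/(s + 2) − (13/3)| < 5|s − 1|/(3·(3/2)) = (10/9)|s − 1|, which is < ε once |s − 1| < (9/10)ε.
Take δ = min(3/2, (9/10)ε). Then 0 < |s − 1| < δ forces both bounds, so |(6s + 7)/(s + 2) − (13/3)| < ε.

δ = min(3/2, (9/10)ε)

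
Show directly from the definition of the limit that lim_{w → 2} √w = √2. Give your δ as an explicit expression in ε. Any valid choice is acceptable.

Fix ε > 0. We want δ > 0 such that 0 < |w − 2| < δ implies |√w − √2| < ε.
Multiplying by the conjugate, |√w − √2| = |w − 2|/(√w + √2).
Restrict δ ≤ 2 so that |w − 2| < 2 forces w > 0, and then √w + √2 > √2.
Hence |√w − √2| < |w − 2|/√2, which is < ε once |w − 2| < √2·ε.
Take δ = min(2, √2·ε). If 0 < |w − 2| < δ then w > 0 and |√w − √2| < |w − 2|/√2 < ε.

δ = min(2, √2·ε)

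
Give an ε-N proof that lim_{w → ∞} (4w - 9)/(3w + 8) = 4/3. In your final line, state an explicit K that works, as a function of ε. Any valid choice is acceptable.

Let ε > 0. We seek K > 0 such that w > K implies |(4w - 9)/(3w + 8) − (4/3)| < ε.
(4w - 9)/(3w + 8) − (4/3) = (3(4w - 9) − 4(3w + 8)) / (3(3w + 8)) = -59/(3(3w + 8)).
For w > 0 we have 3w + 8 > 3w, so |(4w - 9)/(3w + 8) − (4/3)| = 59/(3(3w + 8)) < 59/(3·3w) = (59/9)/w.
Thus |(4w - 9)/(3w + 8) − (4/3)| < ε whenever w > (59/9)/ε.
Take K = (59/9)/ε. If w > K then |(4w - 9)/(3w + 8) − (4/3)| < (59/9)/w < ε.

K = (59/9)/ε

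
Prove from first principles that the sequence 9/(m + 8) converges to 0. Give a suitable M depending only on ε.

Let ε > 0 be given. For m ≥ 1, |9/(m + 8) − 0| = 9/(m + 8) ≤ 9/m.
We need 9/m < ε, i.e. m > 9/ε.
Take M = 9/ε. If m > M then |9/(m + 8)| ≤ 9/m < ε.

M = 9/ε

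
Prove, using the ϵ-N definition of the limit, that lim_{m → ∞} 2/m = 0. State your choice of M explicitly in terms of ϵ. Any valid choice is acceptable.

Let ϵ > 0 be given. For m ≥ 1, |2/m − 0| = 2/(m) ≤ 2/m.
We need 2/m < ϵ, i.e. m > 2/ϵ.
Take M = 2/ϵ. If m > M then |2/m| ≤ 2/m < ϵ.

M = 2/ϵ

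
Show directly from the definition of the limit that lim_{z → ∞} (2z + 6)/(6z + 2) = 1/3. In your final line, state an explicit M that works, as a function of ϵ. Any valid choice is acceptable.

Fix ϵ > 0. We seek M > 0 such that z > M implies |(2z + 6)/(6z + 2) − (1/3)| < ϵ.
(2z + 6)/(6z + 2) − (1/3) = (6(2z + 6) − 2(6z + 2)) / (6(6z + 2)) = 32/(6(6z + 2)).
For z > 0 we have 6z + 2 > 6z, so |(2z + 6)/(6z + 2) − (1/3)| = 32/(6(6z + 2)) < 32/(6·6z) = (8/9)/z.
Thus |(2z + 6)/(6z + 2) − (1/3)| < ϵ whenever z > (8/9)/ϵ.
Take M = (8/9)/ϵ. If z > M then |(2z + 6)/(6z + 2) − (1/3)| < (8/9)/z < ϵ.

M = (8/9)/ϵ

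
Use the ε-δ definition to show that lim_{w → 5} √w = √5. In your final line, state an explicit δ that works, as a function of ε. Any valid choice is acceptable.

Fix ε > 0. We want δ > 0 such that 0 < |w − 5| < δ implies |√w − √5| < ε.
Rationalise: √w − √5 = (w − 5)/(√w + √5), so |√w − √5| = |w − 5|/(√w + √5).
Restrict δ ≤ 5 so that |w − 5| < 5 forces w > 0, and then √w + √5 > √5.
Hence |√w − √5| < |w − 5|/√5, which is < ε once |w − 5| < √5·ε.
Take δ = min(5, √5·ε). If 0 < |w − 5| < δ then w > 0 and |√w − √5| < |w − 5|/√5 < ε.

δ = min(5, √5·ε)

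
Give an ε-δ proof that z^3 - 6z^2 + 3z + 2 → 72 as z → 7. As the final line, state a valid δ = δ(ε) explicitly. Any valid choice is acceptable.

Suppose ε > 0. We want δ > 0 such that 0 < |z − 7| < δ implies |(z^3 - 6z^2 + 3z + 2) − 72| < ε.
(z^3 - 6z^2 + 3z + 2) − 72 = z^3 - 6z^2 + 3z - 70 = (z − 7)(z^2 + z + 10).
So |(z^3 - 6z^2 + 3z + 2) − 72| = |z − 7|·|z^2 + z + 10|.
Assume first that |z − 7| < 1, so |z| < 8. Then |z^2 + z + 10| ≤ 8^2 + 8 + 10 = 82.
Hence |(z^3 - 6z^2 + 3z + 2) − 72| ≤ 82|z − 7| < ε provided |z − 7| < ε/82.
Choosing δ = min(1, ε/82) ensures both conditions, hence |(z^3 - 6z^2 + 3z + 2) − 72| < ε.

δ = min(1, ε/82)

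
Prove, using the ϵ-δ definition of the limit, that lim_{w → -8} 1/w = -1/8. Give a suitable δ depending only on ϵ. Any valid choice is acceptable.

δ = min(4, 32ϵ)

Fix ϵ > 0. We seek δ > 0 such that 0 < |w + 8| < δ implies |1/w + 1/8| < ϵ.
|1/w + 1/8| = |-8 − w|/(8·|w|) = |w + 8|/(8|w|).
Require δ ≤ 4 so that |w| > 8 − 4 = 4, hence 8|w| > 32.
Then |1/w + 1/8| < |w + 8|/32, which is < ϵ when |w + 8| < 32ϵ.
Take δ = min(4, 32ϵ). Then 0 < |w + 8| < δ gives both |w + 8| < 4 and |w + 8| < 32ϵ, so |1/w + 1/8| < ϵ.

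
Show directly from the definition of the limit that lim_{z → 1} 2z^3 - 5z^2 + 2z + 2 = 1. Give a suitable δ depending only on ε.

Suppose ε > 0. We want δ > 0 such that 0 < |z − 1| < δ implies |(2z^3 - 5z^2 + 2z + 2) − 1| < ε.
(2z^3 - 5z^2 + 2z + 2) − 1 = 2z^3 - 5z^2 + 2z + 1 = (z − 1)(2z^2 - 3z - 1).
So |(2z^3 - 5z^2 + 2z + 2) − 1| = |z − 1|·|2z^2 - 3z - 1|.
Assume first that |z − 1| < 1, so |z| < 2. Then |2z^2 - 3z - 1| ≤ 2·2^2 + 3·2 + 1 = 15.
Hence |(2z^3 - 5z^2 + 2z + 2) − 1| ≤ 15|z − 1| < ε provided |z − 1| < ε/15.
Take δ = min(1, ε/15). Then 0 < |z − 1| < δ gives both |z − 1| < 1 and |z − 1| < ε/15, so |(2z^3 - 5z^2 + 2z + 2) − 1| < ε.

δ = min(1, ε/15)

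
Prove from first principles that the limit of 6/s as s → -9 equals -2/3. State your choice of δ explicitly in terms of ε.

Let ε > 0. We seek δ > 0 such that 0 < |s + 9| < δ implies |6/s + 2/3| < ε.
|6/s + 2/3| = 6·|-9 − s|/(9·|s|) = 6|s + 9|/(9|s|).
Restrict δ ≤ 9/2. Then |s + 9| < 9/2 gives |s| > 9/2, so 9|s| > 81/2.
Then |6/s + 2/3| < 6|s + 9|/(81/2), which is < ε when |s + 9| < (27/4)ε.
Take δ = min(9/2, (27/4)ε). Then 0 < |s + 9| < δ gives both |s + 9| < 9/2 and |s + 9| < (27/4)ε, so |6/s + 2/3| < ε.

δ = min(9/2, (27/4)ε)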